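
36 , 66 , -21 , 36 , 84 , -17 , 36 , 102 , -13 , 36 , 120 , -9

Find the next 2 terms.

36, 138

Split by position mod 3 into 3 tracks.
Stream A: 36, 36, 36, 36. Constant 36.
Stream B: 66, 84, 102, 120. Adding 18 each time.
Stream C: -21, -17, -13, -9. Linear: a_n = -25 + 4·n.
Position 13 falls in stream A as its term 5, giving 36.
Position 14 falls in stream B as its term 5, giving 138.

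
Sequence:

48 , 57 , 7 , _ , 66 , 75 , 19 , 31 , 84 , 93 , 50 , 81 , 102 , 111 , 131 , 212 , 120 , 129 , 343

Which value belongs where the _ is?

12

The slot pattern repeats as AABB (period 4), so there are 2 interleaved tracks.
Track A: 48, 57, 66, 75, 84, 93, 102, 111, 120, 129 — linear: a_n = 39 + 9·n.
Track B: 7, ?, 19, 31, 50, 81, 131, 212, 343 — Fibonacci-style (each term is the sum of the two before it).
Track B's pattern makes the blank 12.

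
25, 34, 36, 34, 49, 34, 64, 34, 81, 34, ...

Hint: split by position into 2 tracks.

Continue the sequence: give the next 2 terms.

100, 34

Taking every 2nd term gives 2 separate tracks.
Subsequence A: 25, 36, 49, 64, 81 (perfect squares starting at 5²).
Subsequence B: 34, 34, 34, 34, 34 (the constant sequence 34).
Position 11 falls in subsequence A as its term 6, giving 100.
Position 12 → subsequence B, term 6 = 34.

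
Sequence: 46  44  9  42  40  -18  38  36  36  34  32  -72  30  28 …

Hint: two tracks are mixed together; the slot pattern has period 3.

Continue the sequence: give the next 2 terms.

144, 26

Reading positions in blocks of 3 reveals the pattern AAB — 2 tracks woven together.
Track A: 46, 44, 42, 40, 38, 36, 34, 32, 30, 28 — arithmetic with common difference −2.
Track B: 9, -18, 36, -72 — a geometric progression (common ratio -2).
Position 15 → track B, term 5 = 144.
The 16th slot belongs to track A; its 11th term is 26.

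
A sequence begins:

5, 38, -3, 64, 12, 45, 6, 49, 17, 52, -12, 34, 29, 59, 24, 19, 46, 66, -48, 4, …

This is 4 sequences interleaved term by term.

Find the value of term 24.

-11

Taking every 4th term gives 4 separate tracks.
Track A: 5, 12, 17, 29, 46 (Fibonacci-style (each term is the sum of the two before it)).
Track B: 38, 45, 52, 59, 66 (arithmetic with common difference +7).
Track C: -3, 6, -12, 24, -48 (geometric, ×-2 each step).
Track D: 64, 49, 34, 19, 4 (arithmetic with common difference −15).
The 24th slot belongs to track D; its 6th term is -11.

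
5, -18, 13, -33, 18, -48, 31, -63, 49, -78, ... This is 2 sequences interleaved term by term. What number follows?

80

Taking every 2nd term gives 2 separate tracks.
Track A: 5, 13, 18, 31, 49. A Fibonacci-like recurrence a_n = a_{n-1} + a_{n-2}.
Track B: -18, -33, -48, -63, -78. Linear: a_n = -3 − 15·n.
The 11th slot belongs to track A; its 6th term is 80.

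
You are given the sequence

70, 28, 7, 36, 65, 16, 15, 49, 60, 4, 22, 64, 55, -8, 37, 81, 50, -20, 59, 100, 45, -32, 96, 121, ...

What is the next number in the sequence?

40

The terms cycle through 4 interleaved subsequences.
Track A: 70, 65, 60, 55, 50, 45 — arithmetic, step −5.
Track B: 28, 16, 4, -8, -20, -32 — arithmetic with common difference −12.
Track C: 7, 15, 22, 37, 59, 96 — a Fibonacci-like recurrence a_n = a_{n-1} + a_{n-2}.
Track D: 36, 49, 64, 81, 100, 121 — consecutive squares n² from n = 6.
Position 25 falls in track A as its term 7, giving 40.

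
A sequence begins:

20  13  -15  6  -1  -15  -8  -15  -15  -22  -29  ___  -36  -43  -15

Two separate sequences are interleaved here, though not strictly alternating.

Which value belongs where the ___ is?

Positions follow the repeating pattern AAB; grouping by letter gives 2 tracks.
Track A is 20, 13, 6, -1, -8, -15, -22, -29, -36, -43, which is arithmetic, step −7.
Track B is -15, -15, -15, ?, -15, which is constant -15.
Filling track B at index 4 by its rule yields -15.

-15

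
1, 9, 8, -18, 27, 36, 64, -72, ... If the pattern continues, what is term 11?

216

Positions 1, 3, 5, … form one subsequence and positions 2, 4, 6, … form another.
Track A: 1, 8, 27, 64 (consecutive cubes n³ from n = 1).
Track B: 9, -18, 36, -72 (geometric, ×-2 each step).
Term 11 comes from track A (its 6th entry): 216.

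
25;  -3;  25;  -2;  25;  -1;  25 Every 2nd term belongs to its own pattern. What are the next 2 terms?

0, 25

Positions 1, 3, 5, … form one subsequence and positions 2, 4, 6, … form another.
Track A = 25, 25, 25, 25: constant 25.
Track B = -3, -2, -1: arithmetic with common difference +1.
Position 8 falls in track B as its term 4, giving 0.
Position 9 → track A, term 5 = 25.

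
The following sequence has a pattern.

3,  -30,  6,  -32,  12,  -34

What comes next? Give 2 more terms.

Split by position mod 2 into 2 tracks.
Track A: 3, 6, 12. Geometric with ratio 2.
Track B: -30, -32, -34. Subtracting 2 each time.
Position 7 → track A, term 4 = 24.
Position 8 falls in track B as its term 4, giving -36.

24, -36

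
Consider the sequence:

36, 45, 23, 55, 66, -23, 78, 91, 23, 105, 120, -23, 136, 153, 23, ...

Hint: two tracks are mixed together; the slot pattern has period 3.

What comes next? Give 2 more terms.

Positions follow the repeating pattern AAB; grouping by letter gives 2 tracks.
Stream A: 36, 45, 55, 66, 78, 91, 105, 120, 136, 153 — triangular numbers starting at T_8.
Stream B: 23, -23, 23, -23, 23 — the oscillation 23·(−1)^(n+1).
The 16th slot belongs to stream A; its 11th term is 171.
Term 17 comes from stream A (its 12th entry): 190.

171, 190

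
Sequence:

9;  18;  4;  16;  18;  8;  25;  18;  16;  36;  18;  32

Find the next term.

Taking every 3rd term gives 3 separate tracks.
Track A is 9, 16, 25, 36, which is the squares 3², 4², 5², ….
Track B is 18, 18, 18, 18, which is constant 18.
Track C is 4, 8, 16, 32, which is powers 2^2, 2^3, 2^4, ….
Term 13 comes from track A (its 5th entry): 49.

49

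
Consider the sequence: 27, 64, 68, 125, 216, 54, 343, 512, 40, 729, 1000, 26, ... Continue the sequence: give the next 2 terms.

Reading positions in blocks of 3 reveals the pattern AAB — 2 tracks woven together.
Stream A: 27, 64, 125, 216, 343, 512, 729, 1000. Consecutive cubes n³ from n = 3.
Stream B: 68, 54, 40, 26. Arithmetic with common difference −14.
Term 13 comes from stream A (its 9th entry): 1331.
Term 14 comes from stream A (its 10th entry): 1728.

1331, 1728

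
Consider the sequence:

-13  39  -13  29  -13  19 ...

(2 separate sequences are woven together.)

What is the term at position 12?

Taking every 2nd term gives 2 separate tracks.
Subsequence A = -13, -13, -13: the constant sequence -13.
Subsequence B = 39, 29, 19: linear: a_n = 49 − 10·n.
Position 12 falls in subsequence B as its term 6, giving -11.

-11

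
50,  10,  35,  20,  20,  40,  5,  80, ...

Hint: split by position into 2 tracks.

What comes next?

-10

The terms cycle through 2 interleaved subsequences.
Track A: 50, 35, 20, 5 (linear: a_n = 65 − 15·n).
Track B: 10, 20, 40, 80 (geometric, ×2 each step).
Position 9 falls in track A as its term 5, giving -10.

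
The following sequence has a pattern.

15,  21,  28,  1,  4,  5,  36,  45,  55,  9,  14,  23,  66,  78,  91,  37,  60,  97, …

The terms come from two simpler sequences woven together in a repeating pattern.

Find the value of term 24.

411

The slot pattern repeats as AAABBB (period 6), so there are 2 interleaved tracks.
Track A: 15, 21, 28, 36, 45, 55, 66, 78, 91. Triangular numbers n(n+1)/2 for n = 5, 6, ….
Track B: 1, 4, 5, 9, 14, 23, 37, 60, 97. A Fibonacci-like recurrence a_n = a_{n-1} + a_{n-2}.
Position 24 → track B, term 12 = 411.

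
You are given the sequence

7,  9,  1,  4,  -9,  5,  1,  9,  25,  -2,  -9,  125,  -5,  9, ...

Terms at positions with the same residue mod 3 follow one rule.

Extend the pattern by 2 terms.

Split by position mod 3 into 3 tracks.
Track A is 7, 4, 1, -2, -5, which is subtracting 3 each time.
Track B is 9, -9, 9, -9, 9, which is oscillating between 9 and -9.
Track C is 1, 5, 25, 125, which is a geometric progression (common ratio 5).
Term 15 comes from track C (its 5th entry): 625.
Position 16 → track A, term 6 = -8.

625, -8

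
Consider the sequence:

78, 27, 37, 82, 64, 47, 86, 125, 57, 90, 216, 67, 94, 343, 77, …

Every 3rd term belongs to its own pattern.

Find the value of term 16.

Split by position mod 3: positions 1, 4, 7, … form one track, and each other residue class forms its own.
Subsequence A: 78, 82, 86, 90, 94 — arithmetic, step +4.
Subsequence B: 27, 64, 125, 216, 343 — consecutive cubes n³ from n = 3.
Subsequence C: 37, 47, 57, 67, 77 — arithmetic with common difference +10.
Term 16 comes from subsequence A (its 6th entry): 98.

98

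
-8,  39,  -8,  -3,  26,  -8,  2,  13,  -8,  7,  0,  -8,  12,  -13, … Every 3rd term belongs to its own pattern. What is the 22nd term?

Split by position mod 3 into 3 tracks.
Stream A is -8, -3, 2, 7, 12, which is adding 5 each time.
Stream B is 39, 26, 13, 0, -13, which is arithmetic, step −13.
Stream C is -8, -8, -8, -8, which is always -8.
Term 22 comes from stream A (its 8th entry): 27.

27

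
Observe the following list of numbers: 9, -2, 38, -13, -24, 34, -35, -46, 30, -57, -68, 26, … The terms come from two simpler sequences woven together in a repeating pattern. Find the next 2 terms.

The slot pattern repeats as AAB (period 3), so there are 2 interleaved tracks.
Subsequence A: 9, -2, -13, -24, -35, -46, -57, -68 — arithmetic with common difference −11.
Subsequence B: 38, 34, 30, 26 — subtracting 4 each time.
The 13th slot belongs to subsequence A; its 9th term is -79.
The 14th slot belongs to subsequence A; its 10th term is -90.

-79, -90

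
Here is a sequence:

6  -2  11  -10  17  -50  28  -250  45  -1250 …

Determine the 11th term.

73

The terms cycle through 2 interleaved subsequences.
Subsequence A: 6, 11, 17, 28, 45. A Fibonacci-like recurrence a_n = a_{n-1} + a_{n-2}.
Subsequence B: -2, -10, -50, -250, -1250. Multiplying by 5 each time.
Position 11 falls in subsequence A as its term 6, giving 73.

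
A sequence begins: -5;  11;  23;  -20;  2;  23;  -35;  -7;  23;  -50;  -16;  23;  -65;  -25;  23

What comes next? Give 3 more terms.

-80, -34, 23

The terms cycle through 3 interleaved subsequences.
Track A = -5, -20, -35, -50, -65: arithmetic, step −15.
Track B = 11, 2, -7, -16, -25: subtracting 9 each time.
Track C = 23, 23, 23, 23, 23: always 23.
Position 16 → track A, term 6 = -80.
Position 17 → track B, term 6 = -34.
Position 18 → track C, term 6 = 23.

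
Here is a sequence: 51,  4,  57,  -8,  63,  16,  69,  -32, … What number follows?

Odd-indexed and even-indexed terms follow separate rules.
Track A = 51, 57, 63, 69: arithmetic, step +6.
Track B = 4, -8, 16, -32: geometric, ×-2 each step.
Term 9 comes from track A (its 5th entry): 75.

75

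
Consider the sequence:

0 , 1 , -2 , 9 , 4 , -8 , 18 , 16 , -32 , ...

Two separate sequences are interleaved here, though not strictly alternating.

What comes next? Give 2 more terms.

27, 64

Reading positions in blocks of 3 reveals the pattern ABB — 2 tracks woven together.
Track A is 0, 9, 18, which is adding 9 each time.
Track B is 1, -2, 4, -8, 16, -32, which is a geometric progression (common ratio -2).
Position 10 falls in track A as its term 4, giving 27.
Position 11 → track B, term 7 = 64.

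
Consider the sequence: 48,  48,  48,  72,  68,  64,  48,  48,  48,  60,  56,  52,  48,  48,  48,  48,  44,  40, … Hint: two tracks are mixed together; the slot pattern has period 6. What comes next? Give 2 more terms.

48, 48

Reading positions in blocks of 6 reveals the pattern AAABBB — 2 tracks woven together.
Stream A: 48, 48, 48, 48, 48, 48, 48, 48, 48 (always 48).
Stream B: 72, 68, 64, 60, 56, 52, 48, 44, 40 (subtracting 4 each time).
Position 19 → stream A, term 10 = 48.
The 20th slot belongs to stream A; its 11th term is 48.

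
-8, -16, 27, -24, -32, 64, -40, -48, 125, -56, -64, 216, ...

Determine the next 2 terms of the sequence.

-72, -80

Positions follow the repeating pattern AAB; grouping by letter gives 2 tracks.
Subsequence A = -8, -16, -24, -32, -40, -48, -56, -64: linear: a_n = −8·n.
Subsequence B = 27, 64, 125, 216: the cubes 3³, 4³, 5³, ….
Position 13 → subsequence A, term 9 = -72.
Term 14 comes from subsequence A (its 10th entry): -80.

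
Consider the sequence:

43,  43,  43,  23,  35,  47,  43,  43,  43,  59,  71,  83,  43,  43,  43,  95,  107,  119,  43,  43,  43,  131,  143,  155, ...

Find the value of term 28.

Positions follow the repeating pattern AAABBB; grouping by letter gives 2 tracks.
Track A = 43, 43, 43, 43, 43, 43, 43, 43, 43, 43, 43, 43: constant 43.
Track B = 23, 35, 47, 59, 71, 83, 95, 107, 119, 131, 143, 155: arithmetic with common difference +12.
The 28th slot belongs to track B; its 13th term is 167.

167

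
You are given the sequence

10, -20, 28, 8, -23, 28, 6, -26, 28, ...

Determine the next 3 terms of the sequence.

4, -29, 28

Split by position mod 3 into 3 tracks.
Stream A: 10, 8, 6 (arithmetic, step −2).
Stream B: -20, -23, -26 (linear: a_n = -17 − 3·n).
Stream C: 28, 28, 28 (constant 28).
Position 10 falls in stream A as its term 4, giving 4.
Position 11 → stream B, term 4 = -29.
Position 12 → stream C, term 4 = 28.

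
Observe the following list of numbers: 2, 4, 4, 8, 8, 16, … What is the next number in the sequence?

Odd-indexed and even-indexed terms follow separate rules.
Subsequence A: 2, 4, 8 — powers of 2.
Subsequence B: 4, 8, 16 — multiplying by 2 each time.
The 7th slot belongs to subsequence A; its 4th term is 16.

16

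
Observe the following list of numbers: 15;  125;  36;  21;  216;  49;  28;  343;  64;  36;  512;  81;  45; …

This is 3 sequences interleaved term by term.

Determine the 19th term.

The terms cycle through 3 interleaved subsequences.
Track A = 15, 21, 28, 36, 45: the triangular numbers T_5, T_6, ….
Track B = 125, 216, 343, 512: the cubes 5³, 6³, 7³, ….
Track C = 36, 49, 64, 81: perfect squares starting at 6².
Position 19 → track A, term 7 = 66.

66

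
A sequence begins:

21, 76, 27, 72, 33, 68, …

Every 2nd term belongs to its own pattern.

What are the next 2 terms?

39, 64

Positions 1, 3, 5, … form one subsequence and positions 2, 4, 6, … form another.
Track A = 21, 27, 33: arithmetic with common difference +6.
Track B = 76, 72, 68: subtracting 4 each time.
Position 7 falls in track A as its term 4, giving 39.
Position 8 → track B, term 4 = 64.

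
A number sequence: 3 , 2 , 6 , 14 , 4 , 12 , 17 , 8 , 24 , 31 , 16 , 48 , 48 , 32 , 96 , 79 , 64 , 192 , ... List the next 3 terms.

127, 128, 384

Split by position mod 3 into 3 tracks.
Track A is 3, 14, 17, 31, 48, 79, which is Fibonacci-style (each term is the sum of the two before it).
Track B is 2, 4, 8, 16, 32, 64, which is successive powers of 2.
Track C is 6, 12, 24, 48, 96, 192, which is geometric with ratio 2.
Term 19 comes from track A (its 7th entry): 127.
Position 20 falls in track B as its term 7, giving 128.
Position 21 → track C, term 7 = 384.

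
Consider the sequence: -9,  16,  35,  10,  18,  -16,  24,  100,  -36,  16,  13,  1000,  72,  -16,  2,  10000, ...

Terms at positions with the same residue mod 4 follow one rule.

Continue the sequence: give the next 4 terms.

-144, 16, -9, 100000

The terms cycle through 4 interleaved subsequences.
Track A: -9, 18, -36, 72. Geometric with ratio -2.
Track B: 16, -16, 16, -16. Oscillating between 16 and -16.
Track C: 35, 24, 13, 2. Subtracting 11 each time.
Track D: 10, 100, 1000, 10000. Successive powers of 10.
The 17th slot belongs to track A; its 5th term is -144.
The 18th slot belongs to track B; its 5th term is 16.
Term 19 comes from track C (its 5th entry): -9.
Position 20 → track D, term 5 = 100000.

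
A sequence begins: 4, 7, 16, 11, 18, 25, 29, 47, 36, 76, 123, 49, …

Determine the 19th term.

1364

Positions follow the repeating pattern AAB; grouping by letter gives 2 tracks.
Subsequence A is 4, 7, 11, 18, 29, 47, 76, 123, which is each term equals the sum of the previous two.
Subsequence B is 16, 25, 36, 49, which is consecutive squares n² from n = 4.
The 19th slot belongs to subsequence A; its 13th term is 1364.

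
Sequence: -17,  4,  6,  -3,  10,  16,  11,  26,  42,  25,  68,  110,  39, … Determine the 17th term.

Positions follow the repeating pattern ABB; grouping by letter gives 2 tracks.
Track A: -17, -3, 11, 25, 39 — arithmetic, step +14.
Track B: 4, 6, 10, 16, 26, 42, 68, 110 — a Fibonacci-like recurrence a_n = a_{n-1} + a_{n-2}.
Term 17 comes from track B (its 11th entry): 466.

466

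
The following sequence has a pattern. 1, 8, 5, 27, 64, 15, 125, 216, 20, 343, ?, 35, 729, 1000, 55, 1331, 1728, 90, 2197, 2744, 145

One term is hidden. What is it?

Positions follow the repeating pattern AAB; grouping by letter gives 2 tracks.
Track A: 1, 8, 27, 64, 125, 216, 343, ?, 729, 1000, 1331, 1728, 2197, 2744. The cubes 1³, 2³, 3³, ….
Track B: 5, 15, 20, 35, 55, 90, 145. Fibonacci-style (each term is the sum of the two before it).
Track A's pattern makes the blank 512.

512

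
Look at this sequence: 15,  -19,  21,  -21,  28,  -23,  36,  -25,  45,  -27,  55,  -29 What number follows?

66

Taking every 2nd term gives 2 separate tracks.
Track A = 15, 21, 28, 36, 45, 55: triangular numbers starting at T_5.
Track B = -19, -21, -23, -25, -27, -29: subtracting 2 each time.
Position 13 falls in track A as its term 7, giving 66.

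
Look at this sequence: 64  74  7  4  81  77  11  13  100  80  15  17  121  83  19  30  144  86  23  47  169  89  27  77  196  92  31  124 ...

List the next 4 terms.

The terms cycle through 4 interleaved subsequences.
Subsequence A: 64, 81, 100, 121, 144, 169, 196 — consecutive squares n² from n = 8.
Subsequence B: 74, 77, 80, 83, 86, 89, 92 — arithmetic with common difference +3.
Subsequence C: 7, 11, 15, 19, 23, 27, 31 — arithmetic, step +4.
Subsequence D: 4, 13, 17, 30, 47, 77, 124 — Fibonacci-style (each term is the sum of the two before it).
The 29th slot belongs to subsequence A; its 8th term is 225.
The 30th slot belongs to subsequence B; its 8th term is 95.
Term 31 comes from subsequence C (its 8th entry): 35.
Position 32 falls in subsequence D as its term 8, giving 201.

225, 95, 35, 201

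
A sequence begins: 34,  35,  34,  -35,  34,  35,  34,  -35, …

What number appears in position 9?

Odd-indexed and even-indexed terms follow separate rules.
Track A is 34, 34, 34, 34, which is constant 34.
Track B is 35, -35, 35, -35, which is oscillating between 35 and -35.
Term 9 comes from track A (its 5th entry): 34.

34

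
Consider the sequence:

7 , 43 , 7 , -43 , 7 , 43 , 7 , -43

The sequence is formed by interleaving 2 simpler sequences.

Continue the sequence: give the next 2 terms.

7, 43

Taking every 2nd term gives 2 separate tracks.
Track A: 7, 7, 7, 7. Always 7.
Track B: 43, -43, 43, -43. The oscillation 43·(−1)^(n+1).
Position 9 → track A, term 5 = 7.
Position 10 falls in track B as its term 5, giving 43.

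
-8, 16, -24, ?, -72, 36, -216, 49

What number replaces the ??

25

Positions 1, 3, 5, … form one subsequence and positions 2, 4, 6, … form another.
Track A = -8, -24, -72, -216: geometric with ratio 3.
Track B = 16, ?, 36, 49: consecutive squares n² from n = 4.
Track B's pattern makes the blank 25.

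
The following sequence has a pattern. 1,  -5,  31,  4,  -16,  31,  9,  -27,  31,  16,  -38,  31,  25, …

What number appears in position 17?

Taking every 3rd term gives 3 separate tracks.
Track A: 1, 4, 9, 16, 25. Consecutive squares n² from n = 1.
Track B: -5, -16, -27, -38. Arithmetic with common difference −11.
Track C: 31, 31, 31, 31. The constant sequence 31.
Position 17 falls in track B as its term 6, giving -60.

-60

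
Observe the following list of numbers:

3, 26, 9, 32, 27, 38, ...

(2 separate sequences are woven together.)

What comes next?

Split by position mod 2 into 2 tracks.
Track A: 3, 9, 27 (powers of 3).
Track B: 26, 32, 38 (adding 6 each time).
Position 7 → track A, term 4 = 81.

81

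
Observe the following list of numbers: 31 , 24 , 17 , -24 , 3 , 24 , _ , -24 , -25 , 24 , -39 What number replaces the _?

Split by position mod 2 into 2 tracks.
Stream A: 31, 17, 3, ?, -25, -39 (arithmetic, step −14).
Stream B: 24, -24, 24, -24, 24 (alternating ±24).
The gap is stream A's term 4; the rule gives -11.

-11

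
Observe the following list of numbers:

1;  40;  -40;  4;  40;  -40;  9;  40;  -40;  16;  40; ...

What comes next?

-40

The slot pattern repeats as ABB (period 3), so there are 2 interleaved tracks.
Track A: 1, 4, 9, 16 (perfect squares starting at 1²).
Track B: 40, -40, 40, -40, 40, -40, 40 (oscillating between 40 and -40).
Position 12 falls in track B as its term 8, giving -40.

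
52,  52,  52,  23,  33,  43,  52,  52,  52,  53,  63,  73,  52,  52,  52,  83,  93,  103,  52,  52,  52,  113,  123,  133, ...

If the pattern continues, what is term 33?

The slot pattern repeats as AAABBB (period 6), so there are 2 interleaved tracks.
Track A: 52, 52, 52, 52, 52, 52, 52, 52, 52, 52, 52, 52 (the constant sequence 52).
Track B: 23, 33, 43, 53, 63, 73, 83, 93, 103, 113, 123, 133 (linear: a_n = 13 + 10·n).
The 33rd slot belongs to track A; its 18th term is 52.

52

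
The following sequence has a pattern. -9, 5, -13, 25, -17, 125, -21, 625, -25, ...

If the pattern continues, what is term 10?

Odd-indexed and even-indexed terms follow separate rules.
Track A: -9, -13, -17, -21, -25. Arithmetic, step −4.
Track B: 5, 25, 125, 625. Powers 5^1, 5^2, 5^3, ….
Position 10 falls in track B as its term 5, giving 3125.

3125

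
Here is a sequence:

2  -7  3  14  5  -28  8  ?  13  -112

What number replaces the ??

56

The terms cycle through 2 interleaved subsequences.
Track A: 2, 3, 5, 8, 13 — each term equals the sum of the previous two.
Track B: -7, 14, -28, ?, -112 — a geometric progression (common ratio -2).
Track B's pattern makes the blank 56.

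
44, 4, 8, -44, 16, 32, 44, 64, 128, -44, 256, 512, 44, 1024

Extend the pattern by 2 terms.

The slot pattern repeats as ABB (period 3), so there are 2 interleaved tracks.
Stream A: 44, -44, 44, -44, 44. Oscillating between 44 and -44.
Stream B: 4, 8, 16, 32, 64, 128, 256, 512, 1024. Powers 2^2, 2^3, 2^4, ….
The 15th slot belongs to stream B; its 10th term is 2048.
The 16th slot belongs to stream A; its 6th term is -44.

2048, -44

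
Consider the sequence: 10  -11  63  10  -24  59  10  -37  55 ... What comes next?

10

Split by position mod 3: positions 1, 4, 7, … form one track, and each other residue class forms its own.
Track A = 10, 10, 10: always 10.
Track B = -11, -24, -37: subtracting 13 each time.
Track C = 63, 59, 55: linear: a_n = 67 − 4·n.
The 10th slot belongs to track A; its 4th term is 10.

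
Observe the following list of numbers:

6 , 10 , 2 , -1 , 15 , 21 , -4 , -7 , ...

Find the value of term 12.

-13

The slot pattern repeats as AABB (period 4), so there are 2 interleaved tracks.
Track A = 6, 10, 15, 21: triangular numbers n(n+1)/2 for n = 3, 4, ….
Track B = 2, -1, -4, -7: linear: a_n = 5 − 3·n.
Term 12 comes from track B (its 6th entry): -13.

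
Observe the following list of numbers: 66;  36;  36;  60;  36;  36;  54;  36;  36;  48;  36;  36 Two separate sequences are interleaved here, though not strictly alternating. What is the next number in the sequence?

42

The slot pattern repeats as ABB (period 3), so there are 2 interleaved tracks.
Track A is 66, 60, 54, 48, which is linear: a_n = 72 − 6·n.
Track B is 36, 36, 36, 36, 36, 36, 36, 36, which is the constant sequence 36.
The 13th slot belongs to track A; its 5th term is 42.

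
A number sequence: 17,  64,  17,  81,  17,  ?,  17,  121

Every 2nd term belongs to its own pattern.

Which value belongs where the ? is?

Odd-indexed and even-indexed terms follow separate rules.
Subsequence A = 17, 17, 17, 17: always 17.
Subsequence B = 64, 81, ?, 121: consecutive squares n² from n = 8.
Subsequence B's pattern makes the blank 100.

100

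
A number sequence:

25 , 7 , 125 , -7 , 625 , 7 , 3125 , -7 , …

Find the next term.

15625

The terms cycle through 2 interleaved subsequences.
Stream A: 25, 125, 625, 3125. Powers of 5.
Stream B: 7, -7, 7, -7. Alternating ±7.
Position 9 falls in stream A as its term 5, giving 15625.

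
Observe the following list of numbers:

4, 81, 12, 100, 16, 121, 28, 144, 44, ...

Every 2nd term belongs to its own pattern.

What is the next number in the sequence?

Odd-indexed and even-indexed terms follow separate rules.
Track A is 4, 12, 16, 28, 44, which is each term equals the sum of the previous two.
Track B is 81, 100, 121, 144, which is the squares 9², 10², 11², ….
The 10th slot belongs to track B; its 5th term is 169.

169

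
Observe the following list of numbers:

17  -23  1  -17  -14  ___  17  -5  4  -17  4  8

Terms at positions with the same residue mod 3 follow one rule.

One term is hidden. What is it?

Read the sequence 3 terms at a time; column i is its own pattern.
Track A: 17, -17, 17, -17. Alternating ±17.
Track B: -23, -14, -5, 4. Arithmetic, step +9.
Track C: 1, ?, 4, 8. Powers 2^0, 2^1, 2^2, ….
So the missing entry in track C is 2.

2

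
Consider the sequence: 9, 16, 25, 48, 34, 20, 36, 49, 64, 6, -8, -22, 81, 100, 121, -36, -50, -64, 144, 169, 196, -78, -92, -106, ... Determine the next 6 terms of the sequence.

225, 256, 289, -120, -134, -148

Reading positions in blocks of 6 reveals the pattern AAABBB — 2 tracks woven together.
Subsequence A = 9, 16, 25, 36, 49, 64, 81, 100, 121, 144, 169, 196: perfect squares starting at 3².
Subsequence B = 48, 34, 20, 6, -8, -22, -36, -50, -64, -78, -92, -106: linear: a_n = 62 − 14·n.
The 25th slot belongs to subsequence A; its 13th term is 225.
Position 26 → subsequence A, term 14 = 256.
Position 27 falls in subsequence A as its term 15, giving 289.
Position 28 → subsequence B, term 13 = -120.
The 29th slot belongs to subsequence B; its 14th term is -134.
Term 30 comes from subsequence B (its 15th entry): -148.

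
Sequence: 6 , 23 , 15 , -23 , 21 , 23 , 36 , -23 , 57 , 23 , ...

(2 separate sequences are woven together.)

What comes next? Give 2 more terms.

93, -23

Odd-indexed and even-indexed terms follow separate rules.
Subsequence A: 6, 15, 21, 36, 57. Fibonacci-style (each term is the sum of the two before it).
Subsequence B: 23, -23, 23, -23, 23. Alternating ±23.
The 11th slot belongs to subsequence A; its 6th term is 93.
Term 12 comes from subsequence B (its 6th entry): -23.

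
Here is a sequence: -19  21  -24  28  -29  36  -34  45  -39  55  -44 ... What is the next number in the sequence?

66

Split by position mod 2 into 2 tracks.
Stream A = -19, -24, -29, -34, -39, -44: arithmetic with common difference −5.
Stream B = 21, 28, 36, 45, 55: the triangular numbers T_6, T_7, ….
Position 12 → stream B, term 6 = 66.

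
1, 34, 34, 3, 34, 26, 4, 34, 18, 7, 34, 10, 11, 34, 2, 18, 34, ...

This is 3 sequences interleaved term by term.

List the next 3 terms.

-6, 29, 34

The terms cycle through 3 interleaved subsequences.
Track A = 1, 3, 4, 7, 11, 18: Fibonacci-style (each term is the sum of the two before it).
Track B = 34, 34, 34, 34, 34, 34: always 34.
Track C = 34, 26, 18, 10, 2: arithmetic with common difference −8.
Position 18 falls in track C as its term 6, giving -6.
Position 19 → track A, term 7 = 29.
Position 20 falls in track B as its term 7, giving 34.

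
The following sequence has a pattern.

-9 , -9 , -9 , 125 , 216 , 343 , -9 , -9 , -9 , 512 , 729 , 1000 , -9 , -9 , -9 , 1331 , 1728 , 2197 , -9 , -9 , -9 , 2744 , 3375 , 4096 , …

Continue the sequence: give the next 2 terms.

-9, -9

The slot pattern repeats as AAABBB (period 6), so there are 2 interleaved tracks.
Track A: -9, -9, -9, -9, -9, -9, -9, -9, -9, -9, -9, -9 — always -9.
Track B: 125, 216, 343, 512, 729, 1000, 1331, 1728, 2197, 2744, 3375, 4096 — the cubes 5³, 6³, 7³, ….
Position 25 falls in track A as its term 13, giving -9.
Position 26 falls in track A as its term 14, giving -9.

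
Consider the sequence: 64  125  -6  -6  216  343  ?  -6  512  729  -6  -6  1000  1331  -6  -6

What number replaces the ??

Reading positions in blocks of 4 reveals the pattern AABB — 2 tracks woven together.
Stream A: 64, 125, 216, 343, 512, 729, 1000, 1331. The cubes 4³, 5³, 6³, ….
Stream B: -6, -6, ?, -6, -6, -6, -6, -6. Constant -6.
So the missing entry in stream B is -6.

-6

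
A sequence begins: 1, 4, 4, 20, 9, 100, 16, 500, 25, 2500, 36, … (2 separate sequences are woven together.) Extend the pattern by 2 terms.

12500, 49

Taking every 2nd term gives 2 separate tracks.
Track A: 1, 4, 9, 16, 25, 36. Consecutive squares n² from n = 1.
Track B: 4, 20, 100, 500, 2500. Geometric with ratio 5.
Position 12 falls in track B as its term 6, giving 12500.
Position 13 → track A, term 7 = 49.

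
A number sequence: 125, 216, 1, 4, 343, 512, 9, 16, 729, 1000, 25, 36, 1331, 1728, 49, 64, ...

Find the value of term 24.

The slot pattern repeats as AABB (period 4), so there are 2 interleaved tracks.
Subsequence A = 125, 216, 343, 512, 729, 1000, 1331, 1728: perfect cubes starting at 5³.
Subsequence B = 1, 4, 9, 16, 25, 36, 49, 64: the squares 1², 2², 3², ….
Position 24 → subsequence B, term 12 = 144.

144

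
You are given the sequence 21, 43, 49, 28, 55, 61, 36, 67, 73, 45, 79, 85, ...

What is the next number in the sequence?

The slot pattern repeats as ABB (period 3), so there are 2 interleaved tracks.
Track A: 21, 28, 36, 45 (the triangular numbers T_6, T_7, …).
Track B: 43, 49, 55, 61, 67, 73, 79, 85 (adding 6 each time).
Term 13 comes from track A (its 5th entry): 55.

55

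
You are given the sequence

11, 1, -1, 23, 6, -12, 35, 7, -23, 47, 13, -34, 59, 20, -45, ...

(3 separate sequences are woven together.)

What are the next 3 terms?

Read the sequence 3 terms at a time; column i is its own pattern.
Subsequence A = 11, 23, 35, 47, 59: linear: a_n = -1 + 12·n.
Subsequence B = 1, 6, 7, 13, 20: a Fibonacci-like recurrence a_n = a_{n-1} + a_{n-2}.
Subsequence C = -1, -12, -23, -34, -45: arithmetic, step −11.
Term 16 comes from subsequence A (its 6th entry): 71.
Position 17 falls in subsequence B as its term 6, giving 33.
Position 18 falls in subsequence C as its term 6, giving -56.

71, 33, -56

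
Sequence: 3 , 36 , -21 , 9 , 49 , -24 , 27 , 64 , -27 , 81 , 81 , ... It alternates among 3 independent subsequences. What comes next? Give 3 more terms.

-30, 243, 100

Taking every 3rd term gives 3 separate tracks.
Stream A: 3, 9, 27, 81 (powers 3^1, 3^2, 3^3, …).
Stream B: 36, 49, 64, 81 (consecutive squares n² from n = 6).
Stream C: -21, -24, -27 (subtracting 3 each time).
Term 12 comes from stream C (its 4th entry): -30.
Position 13 falls in stream A as its term 5, giving 243.
Position 14 → stream B, term 5 = 100.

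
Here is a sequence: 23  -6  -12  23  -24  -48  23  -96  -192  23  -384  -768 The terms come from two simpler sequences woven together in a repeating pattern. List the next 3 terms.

The slot pattern repeats as ABB (period 3), so there are 2 interleaved tracks.
Track A is 23, 23, 23, 23, which is constant 23.
Track B is -6, -12, -24, -48, -96, -192, -384, -768, which is multiplying by 2 each time.
The 13th slot belongs to track A; its 5th term is 23.
Term 14 comes from track B (its 9th entry): -1536.
Term 15 comes from track B (its 10th entry): -3072.

23, -1536, -3072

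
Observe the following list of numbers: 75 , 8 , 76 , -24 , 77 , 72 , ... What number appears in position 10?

Split by position mod 2 into 2 tracks.
Stream A: 75, 76, 77 (arithmetic, step +1).
Stream B: 8, -24, 72 (a geometric progression (common ratio -3)).
Term 10 comes from stream B (its 5th entry): 648.

648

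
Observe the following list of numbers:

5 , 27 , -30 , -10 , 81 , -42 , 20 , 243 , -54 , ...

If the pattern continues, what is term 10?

-40

Split by position mod 3 into 3 tracks.
Track A: 5, -10, 20. Geometric with ratio -2.
Track B: 27, 81, 243. Powers of 3.
Track C: -30, -42, -54. Arithmetic, step −12.
Term 10 comes from track A (its 4th entry): -40.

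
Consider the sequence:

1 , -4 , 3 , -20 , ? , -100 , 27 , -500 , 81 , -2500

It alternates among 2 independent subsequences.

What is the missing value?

Split by position mod 2 into 2 tracks.
Subsequence A: 1, 3, ?, 27, 81 — powers 3^0, 3^1, 3^2, ….
Subsequence B: -4, -20, -100, -500, -2500 — geometric, ×5 each step.
So the missing entry in subsequence A is 9.

9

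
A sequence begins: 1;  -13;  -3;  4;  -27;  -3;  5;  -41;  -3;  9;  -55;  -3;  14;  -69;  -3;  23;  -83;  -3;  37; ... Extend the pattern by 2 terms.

Split by position mod 3: positions 1, 4, 7, … form one track, and each other residue class forms its own.
Stream A: 1, 4, 5, 9, 14, 23, 37 (each term equals the sum of the previous two).
Stream B: -13, -27, -41, -55, -69, -83 (arithmetic, step −14).
Stream C: -3, -3, -3, -3, -3, -3 (always -3).
The 20th slot belongs to stream B; its 7th term is -97.
Position 21 falls in stream C as its term 7, giving -3.

-97, -3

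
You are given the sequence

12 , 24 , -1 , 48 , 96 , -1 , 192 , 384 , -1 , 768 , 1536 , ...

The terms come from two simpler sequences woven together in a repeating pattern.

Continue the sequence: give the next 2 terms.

-1, 3072

Reading positions in blocks of 3 reveals the pattern AAB — 2 tracks woven together.
Track A: 12, 24, 48, 96, 192, 384, 768, 1536. Geometric, ×2 each step.
Track B: -1, -1, -1. The constant sequence -1.
Term 12 comes from track B (its 4th entry): -1.
Position 13 falls in track A as its term 9, giving 3072.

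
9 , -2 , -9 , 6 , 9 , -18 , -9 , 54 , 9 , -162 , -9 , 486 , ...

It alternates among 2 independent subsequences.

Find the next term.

The terms cycle through 2 interleaved subsequences.
Stream A: 9, -9, 9, -9, 9, -9 — oscillating between 9 and -9.
Stream B: -2, 6, -18, 54, -162, 486 — a geometric progression (common ratio -3).
Position 13 falls in stream A as its term 7, giving 9.

9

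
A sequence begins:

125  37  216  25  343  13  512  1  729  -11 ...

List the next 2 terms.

Odd-indexed and even-indexed terms follow separate rules.
Subsequence A = 125, 216, 343, 512, 729: perfect cubes starting at 5³.
Subsequence B = 37, 25, 13, 1, -11: subtracting 12 each time.
Position 11 → subsequence A, term 6 = 1000.
The 12th slot belongs to subsequence B; its 6th term is -23.

1000, -23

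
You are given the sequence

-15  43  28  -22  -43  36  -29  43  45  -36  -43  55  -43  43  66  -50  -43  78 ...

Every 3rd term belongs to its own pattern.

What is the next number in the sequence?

Split by position mod 3 into 3 tracks.
Stream A: -15, -22, -29, -36, -43, -50. Arithmetic with common difference −7.
Stream B: 43, -43, 43, -43, 43, -43. Alternating ±43.
Stream C: 28, 36, 45, 55, 66, 78. The triangular numbers T_7, T_8, ….
Term 19 comes from stream A (its 7th entry): -57.

-57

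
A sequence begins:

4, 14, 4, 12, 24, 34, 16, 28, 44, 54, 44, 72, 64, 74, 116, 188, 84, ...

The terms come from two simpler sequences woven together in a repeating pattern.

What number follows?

The slot pattern repeats as AABB (period 4), so there are 2 interleaved tracks.
Subsequence A: 4, 14, 24, 34, 44, 54, 64, 74, 84 (linear: a_n = -6 + 10·n).
Subsequence B: 4, 12, 16, 28, 44, 72, 116, 188 (Fibonacci-style (each term is the sum of the two before it)).
Term 18 comes from subsequence A (its 10th entry): 94.

94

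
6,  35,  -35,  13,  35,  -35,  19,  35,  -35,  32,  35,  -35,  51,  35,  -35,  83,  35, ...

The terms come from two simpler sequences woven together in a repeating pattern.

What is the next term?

Positions follow the repeating pattern ABB; grouping by letter gives 2 tracks.
Subsequence A: 6, 13, 19, 32, 51, 83 (Fibonacci-style (each term is the sum of the two before it)).
Subsequence B: 35, -35, 35, -35, 35, -35, 35, -35, 35, -35, 35 (the oscillation 35·(−1)^(n+1)).
Position 18 → subsequence B, term 12 = -35.

-35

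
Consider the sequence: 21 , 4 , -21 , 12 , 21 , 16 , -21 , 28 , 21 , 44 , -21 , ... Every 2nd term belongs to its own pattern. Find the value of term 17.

21

Positions 1, 3, 5, … form one subsequence and positions 2, 4, 6, … form another.
Stream A: 21, -21, 21, -21, 21, -21. The oscillation 21·(−1)^(n+1).
Stream B: 4, 12, 16, 28, 44. A Fibonacci-like recurrence a_n = a_{n-1} + a_{n-2}.
Term 17 comes from stream A (its 9th entry): 21.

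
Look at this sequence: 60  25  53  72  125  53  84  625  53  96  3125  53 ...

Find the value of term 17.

78125

Read the sequence 3 terms at a time; column i is its own pattern.
Stream A is 60, 72, 84, 96, which is arithmetic with common difference +12.
Stream B is 25, 125, 625, 3125, which is successive powers of 5.
Stream C is 53, 53, 53, 53, which is the constant sequence 53.
Position 17 → stream B, term 6 = 78125.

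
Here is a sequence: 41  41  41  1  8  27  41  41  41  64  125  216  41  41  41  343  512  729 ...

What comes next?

Positions follow the repeating pattern AAABBB; grouping by letter gives 2 tracks.
Track A: 41, 41, 41, 41, 41, 41, 41, 41, 41. Always 41.
Track B: 1, 8, 27, 64, 125, 216, 343, 512, 729. The cubes 1³, 2³, 3³, ….
Position 19 falls in track A as its term 10, giving 41.

41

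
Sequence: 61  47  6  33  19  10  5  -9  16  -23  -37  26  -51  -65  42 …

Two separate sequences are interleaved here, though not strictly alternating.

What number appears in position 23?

-149

Positions follow the repeating pattern AAB; grouping by letter gives 2 tracks.
Track A: 61, 47, 33, 19, 5, -9, -23, -37, -51, -65 — subtracting 14 each time.
Track B: 6, 10, 16, 26, 42 — a Fibonacci-like recurrence a_n = a_{n-1} + a_{n-2}.
The 23rd slot belongs to track A; its 16th term is -149.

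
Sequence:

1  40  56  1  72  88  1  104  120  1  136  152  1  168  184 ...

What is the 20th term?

232

Reading positions in blocks of 3 reveals the pattern ABB — 2 tracks woven together.
Stream A: 1, 1, 1, 1, 1 (always 1).
Stream B: 40, 56, 72, 88, 104, 120, 136, 152, 168, 184 (arithmetic, step +16).
The 20th slot belongs to stream B; its 13th term is 232.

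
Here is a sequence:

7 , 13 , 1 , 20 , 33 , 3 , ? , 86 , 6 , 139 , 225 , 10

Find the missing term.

53

The slot pattern repeats as AAB (period 3), so there are 2 interleaved tracks.
Subsequence A: 7, 13, 20, 33, ?, 86, 139, 225 — a Fibonacci-like recurrence a_n = a_{n-1} + a_{n-2}.
Subsequence B: 1, 3, 6, 10 — triangular numbers starting at T_1.
Filling subsequence A at index 5 by its rule yields 53.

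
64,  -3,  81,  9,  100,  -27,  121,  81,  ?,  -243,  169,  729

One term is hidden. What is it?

144

The terms cycle through 2 interleaved subsequences.
Subsequence A: 64, 81, 100, 121, ?, 169. The squares 8², 9², 10², ….
Subsequence B: -3, 9, -27, 81, -243, 729. Geometric with ratio -3.
Filling subsequence A at index 5 by its rule yields 144.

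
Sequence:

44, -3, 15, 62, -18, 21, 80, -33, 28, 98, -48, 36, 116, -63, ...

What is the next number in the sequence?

45

Read the sequence 3 terms at a time; column i is its own pattern.
Track A: 44, 62, 80, 98, 116. Linear: a_n = 26 + 18·n.
Track B: -3, -18, -33, -48, -63. Linear: a_n = 12 − 15·n.
Track C: 15, 21, 28, 36. The triangular numbers T_5, T_6, ….
Position 15 → track C, term 5 = 45.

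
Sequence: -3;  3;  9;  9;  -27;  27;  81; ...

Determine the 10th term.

243

Positions 1, 3, 5, … form one subsequence and positions 2, 4, 6, … form another.
Track A is -3, 9, -27, 81, which is multiplying by -3 each time.
Track B is 3, 9, 27, which is powers 3^1, 3^2, 3^3, ….
Position 10 falls in track B as its term 5, giving 243.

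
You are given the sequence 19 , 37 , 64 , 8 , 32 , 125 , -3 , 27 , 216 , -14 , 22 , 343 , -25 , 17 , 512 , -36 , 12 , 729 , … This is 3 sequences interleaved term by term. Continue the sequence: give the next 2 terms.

Split by position mod 3: positions 1, 4, 7, … form one track, and each other residue class forms its own.
Track A: 19, 8, -3, -14, -25, -36 — arithmetic with common difference −11.
Track B: 37, 32, 27, 22, 17, 12 — arithmetic, step −5.
Track C: 64, 125, 216, 343, 512, 729 — perfect cubes starting at 4³.
The 19th slot belongs to track A; its 7th term is -47.
Term 20 comes from track B (its 7th entry): 7.

-47, 7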